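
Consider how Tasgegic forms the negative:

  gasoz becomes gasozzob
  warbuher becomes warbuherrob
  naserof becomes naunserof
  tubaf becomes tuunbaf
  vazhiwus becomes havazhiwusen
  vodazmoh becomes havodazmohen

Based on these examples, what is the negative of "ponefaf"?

gasoz and naserof both have last vowel 'o' yet inflect differently (gasozzob, naunserof), so the last vowel is not what conditions the rule; the final letter is.
"ponefaf" ends in -f. The stems ending in -f (naserof → naunserof, tubaf → tuunbaf) insert -un- after the first vowel.
The other patterns: stems ending in -r or -z double the final consonant and add -ob; stems ending in -h or -s add ha- … -en around the stem.
So ponefaf → pounnefaf.

pounnefaf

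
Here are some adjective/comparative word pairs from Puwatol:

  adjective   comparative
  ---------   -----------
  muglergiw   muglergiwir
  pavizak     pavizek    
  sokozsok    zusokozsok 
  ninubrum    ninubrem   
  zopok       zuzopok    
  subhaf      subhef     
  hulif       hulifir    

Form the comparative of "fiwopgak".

fiwopgek

hulif and subhaf both end in -f yet inflect differently (hulifir, subhef), so the final letter is not what conditions the rule; the last vowel is.
"fiwopgak" has last vowel 'a'. The stems whose last vowel is 'a' (subhaf → subhef, pavizak → pavizek) change the last vowel to 'e'.
The other patterns: stems whose last vowel is 'i' add -ir; stems whose last vowel is 'o' add the prefix zu-.
So fiwopgak → fiwopgek.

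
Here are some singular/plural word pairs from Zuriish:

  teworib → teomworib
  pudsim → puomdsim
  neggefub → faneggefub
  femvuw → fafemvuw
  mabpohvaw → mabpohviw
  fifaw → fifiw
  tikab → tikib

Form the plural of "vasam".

teworib and neggefub both end in -b yet inflect differently (teomworib, faneggefub), so the final letter is not what conditions the rule; the last vowel is.
"vasam" has last vowel 'a'. The stems whose last vowel is 'a' (mabpohvaw → mabpohviw, fifaw → fifiw, tikab → tikib) change the last vowel to 'i'.
So vasam → vasim.

vasim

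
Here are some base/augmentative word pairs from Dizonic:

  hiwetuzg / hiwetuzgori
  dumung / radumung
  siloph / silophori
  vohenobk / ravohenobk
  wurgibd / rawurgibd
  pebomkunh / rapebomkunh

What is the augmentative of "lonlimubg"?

ralonlimubg

"lonlimubg" has second-to-last letter 'b'. The stems whose second-to-last letter is 'b' (wurgibd → rawurgibd, vohenobk → ravohenobk) add the prefix ra-.
The other pattern: stems whose second-to-last letter is 'p' or 'z' add -ori.
So lonlimubg → ralonlimubg.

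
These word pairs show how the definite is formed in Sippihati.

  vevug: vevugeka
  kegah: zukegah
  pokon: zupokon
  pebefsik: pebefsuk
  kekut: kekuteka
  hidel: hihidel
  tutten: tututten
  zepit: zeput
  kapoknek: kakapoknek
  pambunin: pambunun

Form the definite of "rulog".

"rulog" has last vowel 'o'. The one such stem in the data (pokon → zupokon) adds the prefix zu-, so the same rule applies.
So rulog → zurulog.

zurulog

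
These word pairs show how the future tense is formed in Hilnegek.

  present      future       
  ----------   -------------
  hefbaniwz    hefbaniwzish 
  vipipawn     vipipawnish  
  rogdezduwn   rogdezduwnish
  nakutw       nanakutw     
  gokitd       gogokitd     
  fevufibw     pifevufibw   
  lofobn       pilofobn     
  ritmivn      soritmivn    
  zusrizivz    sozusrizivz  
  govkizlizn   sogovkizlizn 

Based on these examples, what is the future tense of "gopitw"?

gogopitw

nakutw and fevufibw both end in -w yet inflect differently (nanakutw, pifevufibw), so the final letter is not what conditions the rule; the second-to-last letter is.
"gopitw" has second-to-last letter 't'. The stems whose second-to-last letter is 't' (nakutw → nanakutw, gokitd → gogokitd) repeat the first consonant+vowel as a prefix.
The other patterns: stems whose second-to-last letter is 'w' add -ish; stems whose second-to-last letter is 'b' add the prefix pi-; stems whose second-to-last letter is 'v' or 'z' add the prefix so-.
So gopitw → gogopitw.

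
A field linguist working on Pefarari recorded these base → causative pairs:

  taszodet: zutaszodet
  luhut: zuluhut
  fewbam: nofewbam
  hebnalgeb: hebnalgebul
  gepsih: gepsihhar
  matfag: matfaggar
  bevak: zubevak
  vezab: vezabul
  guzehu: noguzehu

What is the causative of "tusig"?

matfag and vezab both have last vowel 'a' yet inflect differently (matfaggar, vezabul), so the last vowel is not what conditions the rule; the final letter is.
"tusig" ends in -g. The one such stem in the data (matfag → matfaggar) doubles the final consonant and adds -ar (as does gepsih), so the same rule applies.
The other patterns: stems ending in -b add -ul; stems ending in -k or -t add the prefix zu-; stems ending in -m or -u add the prefix no-.
So tusig → tusiggar.

tusiggar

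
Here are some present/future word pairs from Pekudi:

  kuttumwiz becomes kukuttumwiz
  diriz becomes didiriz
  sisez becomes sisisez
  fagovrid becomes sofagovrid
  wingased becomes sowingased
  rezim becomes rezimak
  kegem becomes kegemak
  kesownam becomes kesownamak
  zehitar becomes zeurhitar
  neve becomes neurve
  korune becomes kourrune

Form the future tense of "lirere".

liurrere

kuttumwiz and fagovrid both have last vowel 'i' yet inflect differently (kukuttumwiz, sofagovrid), so the last vowel is not what conditions the rule; the final letter is.
"lirere" ends in -e. The stems ending in -e (neve → neurve, korune → kourrune) insert -ur- after the first vowel.
So lirere → liurrere.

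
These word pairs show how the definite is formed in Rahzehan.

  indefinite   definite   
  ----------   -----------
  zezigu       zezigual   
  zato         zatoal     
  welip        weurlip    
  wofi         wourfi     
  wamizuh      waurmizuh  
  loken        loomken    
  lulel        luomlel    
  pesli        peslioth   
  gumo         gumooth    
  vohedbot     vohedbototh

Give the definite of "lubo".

"lubo" begins with l-. The stems beginning with l- (loken → loomken, lulel → luomlel) insert -om- after the first vowel.
So lubo → luombo.

luombo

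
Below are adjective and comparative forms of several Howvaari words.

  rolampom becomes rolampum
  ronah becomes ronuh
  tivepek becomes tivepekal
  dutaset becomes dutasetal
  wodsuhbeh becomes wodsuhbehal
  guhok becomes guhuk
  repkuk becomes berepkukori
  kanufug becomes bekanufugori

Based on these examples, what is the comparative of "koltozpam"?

koltozpum

repkuk and tivepek both end in -k yet inflect differently (berepkukori, tivepekal), so the final letter is not what conditions the rule; the last vowel is.
"koltozpam" has last vowel 'a'. The one such stem in the data (ronah → ronuh) changes the last vowel to 'u' (as do rolampom, guhok), so the same rule applies.
So koltozpam → koltozpum.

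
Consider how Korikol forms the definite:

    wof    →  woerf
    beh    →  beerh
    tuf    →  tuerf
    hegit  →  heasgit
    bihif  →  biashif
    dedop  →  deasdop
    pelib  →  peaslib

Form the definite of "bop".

boerp

wof and bihif both end in -f yet inflect differently (woerf, biashif), so the final letter is not what conditions the rule; the number of vowels is.
"bop" has 1 vowel. The stems with 1 vowel (wof → woerf, beh → beerh, tuf → tuerf) insert -er- after the first vowel.
The other pattern: stems with 2 vowels insert -as- after the first vowel.
So bop → boerp.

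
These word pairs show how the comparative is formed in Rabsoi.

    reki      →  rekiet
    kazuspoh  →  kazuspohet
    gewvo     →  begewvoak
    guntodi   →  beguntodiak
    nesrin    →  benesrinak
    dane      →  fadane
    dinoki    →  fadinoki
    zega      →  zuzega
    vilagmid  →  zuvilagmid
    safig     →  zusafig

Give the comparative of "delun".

fadelun

reki and guntodi both end in -i yet inflect differently (rekiet, beguntodiak), so the final letter is not what conditions the rule; the first letter is.
"delun" begins with d-. The stems beginning with d- (dane → fadane, dinoki → fadinoki) add the prefix fa-.
So delun → fadelun.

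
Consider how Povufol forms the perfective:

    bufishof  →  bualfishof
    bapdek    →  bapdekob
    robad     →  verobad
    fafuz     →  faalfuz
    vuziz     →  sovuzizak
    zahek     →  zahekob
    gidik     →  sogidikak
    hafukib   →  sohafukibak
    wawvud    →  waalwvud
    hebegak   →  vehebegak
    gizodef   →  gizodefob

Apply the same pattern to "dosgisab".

zahek and hebegak both end in -k yet inflect differently (zahekob, vehebegak), so the final letter is not what conditions the rule; the last vowel is.
"dosgisab" has last vowel 'a'. The stems whose last vowel is 'a' (hebegak → vehebegak, robad → verobad) add the prefix ve-.
So dosgisab → vedosgisab.

vedosgisab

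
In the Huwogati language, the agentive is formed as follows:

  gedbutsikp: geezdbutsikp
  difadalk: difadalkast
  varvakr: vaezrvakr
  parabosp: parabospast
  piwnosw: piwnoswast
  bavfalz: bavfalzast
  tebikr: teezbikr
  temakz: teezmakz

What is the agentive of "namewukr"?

gedbutsikp and parabosp both end in -p yet inflect differently (geezdbutsikp, parabospast), so the final letter is not what conditions the rule; the second-to-last letter is.
"namewukr" has second-to-last letter 'k'. The stems whose second-to-last letter is 'k' (temakz → teezmakz, gedbutsikp → geezdbutsikp, varvakr → vaezrvakr) insert -ez- after the first vowel.
So namewukr → naezmewukr.

naezmewukr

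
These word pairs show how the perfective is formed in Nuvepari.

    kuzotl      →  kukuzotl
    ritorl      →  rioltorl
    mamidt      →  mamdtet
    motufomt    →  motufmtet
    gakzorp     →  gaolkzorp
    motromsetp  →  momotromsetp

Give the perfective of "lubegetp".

motromsetp and gakzorp both end in -p yet inflect differently (momotromsetp, gaolkzorp), so the final letter is not what conditions the rule; the second-to-last letter is.
"lubegetp" has second-to-last letter 't'. The stems whose second-to-last letter is 't' (motromsetp → momotromsetp, kuzotl → kukuzotl) repeat the first consonant+vowel as a prefix.
So lubegetp → lulubegetp.

lulubegetp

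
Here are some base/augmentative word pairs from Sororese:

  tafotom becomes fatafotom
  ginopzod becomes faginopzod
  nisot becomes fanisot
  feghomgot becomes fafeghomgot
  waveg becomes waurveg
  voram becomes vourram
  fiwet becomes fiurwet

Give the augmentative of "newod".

fanewod

"newod" has last vowel 'o'. The stems whose last vowel is 'o' (tafotom → fatafotom, ginopzod → faginopzod, nisot → fanisot) add the prefix fa-.
So newod → fanewod.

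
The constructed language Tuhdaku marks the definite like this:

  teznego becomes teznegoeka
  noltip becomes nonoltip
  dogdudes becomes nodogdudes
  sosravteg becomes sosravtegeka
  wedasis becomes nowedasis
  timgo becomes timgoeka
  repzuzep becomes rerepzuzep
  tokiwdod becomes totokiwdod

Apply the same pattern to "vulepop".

vuvulepop

"vulepop" ends in -p. The stems ending in -p (noltip → nonoltip, repzuzep → rerepzuzep) repeat the first consonant+vowel as a prefix.
The other patterns: stems ending in -g or -o add -eka; stems ending in -s add the prefix no-.
So vulepop → vuvulepop.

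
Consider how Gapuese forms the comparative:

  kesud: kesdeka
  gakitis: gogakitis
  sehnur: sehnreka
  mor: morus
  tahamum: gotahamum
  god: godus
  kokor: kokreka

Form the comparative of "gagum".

god and kesud both end in -d yet inflect differently (godus, kesdeka), so the final letter is not what conditions the rule; the number of vowels is.
"gagum" has 2 vowels. The stems with 2 vowels (kesud → kesdeka, kokor → kokreka, sehnur → sehnreka) delete the last vowel and add -eka.
So gagum → gagmeka.

gagmeka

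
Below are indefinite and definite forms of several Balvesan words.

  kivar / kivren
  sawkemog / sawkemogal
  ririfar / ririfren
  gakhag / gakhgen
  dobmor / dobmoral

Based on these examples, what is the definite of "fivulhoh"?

fivulhohal

"fivulhoh" has last vowel 'o'. The stems whose last vowel is 'o' (sawkemog → sawkemogal, dobmor → dobmoral) add -al.
So fivulhoh → fivulhohal.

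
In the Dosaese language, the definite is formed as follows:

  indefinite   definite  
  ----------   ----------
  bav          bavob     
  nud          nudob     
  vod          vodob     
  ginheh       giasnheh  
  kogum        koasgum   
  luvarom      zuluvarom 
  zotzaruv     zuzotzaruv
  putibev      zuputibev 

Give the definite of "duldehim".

"duldehim" has 3 vowels. The stems with 3 vowels (luvarom → zuluvarom, zotzaruv → zuzotzaruv, putibev → zuputibev) add the prefix zu-.
So duldehim → zuduldehim.

zuduldehim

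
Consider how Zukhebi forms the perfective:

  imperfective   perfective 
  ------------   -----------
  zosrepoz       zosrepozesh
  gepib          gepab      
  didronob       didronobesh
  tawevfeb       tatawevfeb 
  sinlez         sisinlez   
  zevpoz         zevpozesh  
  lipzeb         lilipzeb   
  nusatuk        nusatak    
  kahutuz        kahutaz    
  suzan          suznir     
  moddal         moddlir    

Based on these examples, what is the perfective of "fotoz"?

didronob and tawevfeb both end in -b yet inflect differently (didronobesh, tatawevfeb), so the final letter is not what conditions the rule; the last vowel is.
"fotoz" has last vowel 'o'. The stems whose last vowel is 'o' (zevpoz → zevpozesh, zosrepoz → zosrepozesh, didronob → didronobesh) add -esh.
The other patterns: stems whose last vowel is 'e' repeat the first consonant+vowel as a prefix; stems whose last vowel is 'i' or 'u' change the last vowel to 'a'; stems whose last vowel is 'a' delete the last vowel and add -ir.
So fotoz → fotozesh.

fotozesh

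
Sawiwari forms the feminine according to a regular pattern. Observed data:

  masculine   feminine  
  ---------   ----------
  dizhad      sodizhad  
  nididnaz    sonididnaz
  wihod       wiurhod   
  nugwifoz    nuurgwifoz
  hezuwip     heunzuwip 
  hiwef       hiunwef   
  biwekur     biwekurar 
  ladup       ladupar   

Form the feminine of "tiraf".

dizhad and wihod both end in -d yet inflect differently (sodizhad, wiurhod), so the final letter is not what conditions the rule; the last vowel is.
"tiraf" has last vowel 'a'. The stems whose last vowel is 'a' (dizhad → sodizhad, nididnaz → sonididnaz) add the prefix so-.
So tiraf → sotiraf.

sotiraf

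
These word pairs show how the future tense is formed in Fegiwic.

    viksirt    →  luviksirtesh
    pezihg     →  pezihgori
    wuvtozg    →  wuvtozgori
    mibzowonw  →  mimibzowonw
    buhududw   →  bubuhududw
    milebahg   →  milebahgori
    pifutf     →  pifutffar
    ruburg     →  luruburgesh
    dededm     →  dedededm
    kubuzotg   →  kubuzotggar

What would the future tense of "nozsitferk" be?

wuvtozg and ruburg both end in -g yet inflect differently (wuvtozgori, luruburgesh), so the final letter is not what conditions the rule; the second-to-last letter is.
"nozsitferk" has second-to-last letter 'r'. The stems whose second-to-last letter is 'r' (viksirt → luviksirtesh, ruburg → luruburgesh) add lu- … -esh around the stem.
So nozsitferk → lunozsitferkesh.

lunozsitferkesh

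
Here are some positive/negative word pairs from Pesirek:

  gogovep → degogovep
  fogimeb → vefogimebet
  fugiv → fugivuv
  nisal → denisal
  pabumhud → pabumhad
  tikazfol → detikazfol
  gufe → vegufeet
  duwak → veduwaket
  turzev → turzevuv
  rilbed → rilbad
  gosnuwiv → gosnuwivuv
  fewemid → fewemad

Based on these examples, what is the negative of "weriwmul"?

turzev and rilbed both have last vowel 'e' yet inflect differently (turzevuv, rilbad), so the last vowel is not what conditions the rule; the final letter is.
"weriwmul" ends in -l. The stems ending in -l (nisal → denisal, tikazfol → detikazfol) add the prefix de-.
So weriwmul → deweriwmul.

deweriwmul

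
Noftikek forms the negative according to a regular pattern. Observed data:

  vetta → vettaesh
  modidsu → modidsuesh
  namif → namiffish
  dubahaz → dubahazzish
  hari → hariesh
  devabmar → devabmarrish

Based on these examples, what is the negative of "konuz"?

konuzzish

"konuz" ends in a consonant. The stems ending in a consonant (devabmar → devabmarrish, namif → namiffish, dubahaz → dubahazzish) double the final consonant and add -ish.
The other pattern: stems ending in a vowel add -esh.
So konuz → konuzzish.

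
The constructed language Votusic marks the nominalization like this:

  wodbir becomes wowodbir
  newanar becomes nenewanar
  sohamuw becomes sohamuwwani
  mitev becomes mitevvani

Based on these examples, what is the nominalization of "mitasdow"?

mitasdowwani

newanar and sohamuw both have 3 vowels yet inflect differently (nenewanar, sohamuwwani), so the number of vowels is not what conditions the rule; the final letter is.
"mitasdow" ends in -w. The one such stem in the data (sohamuw → sohamuwwani) doubles the final consonant and adds -ani (as does mitev), so the same rule applies.
So mitasdow → mitasdowwani.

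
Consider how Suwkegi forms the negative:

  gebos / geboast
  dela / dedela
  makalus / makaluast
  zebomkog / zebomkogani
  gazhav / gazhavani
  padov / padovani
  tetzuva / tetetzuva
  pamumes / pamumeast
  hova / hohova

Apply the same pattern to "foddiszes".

hova and gazhav both have last vowel 'a' yet inflect differently (hohova, gazhavani), so the last vowel is not what conditions the rule; the final letter is.
"foddiszes" ends in -s. The stems ending in -s (makalus → makaluast, gebos → geboast, pamumes → pamumeast) drop the final letter and add -ast.
The other patterns: stems ending in -a repeat the first consonant+vowel as a prefix; stems ending in -g or -v add -ani.
So foddiszes → foddiszeast.

foddiszeast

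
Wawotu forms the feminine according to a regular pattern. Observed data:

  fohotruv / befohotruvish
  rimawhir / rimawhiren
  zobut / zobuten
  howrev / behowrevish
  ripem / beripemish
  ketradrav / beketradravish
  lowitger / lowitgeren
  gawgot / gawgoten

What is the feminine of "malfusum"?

bemalfusumish

"malfusum" ends in -m. The one such stem in the data (ripem → beripemish) adds be- … -ish around the stem, so the same rule applies.
So malfusum → bemalfusumish.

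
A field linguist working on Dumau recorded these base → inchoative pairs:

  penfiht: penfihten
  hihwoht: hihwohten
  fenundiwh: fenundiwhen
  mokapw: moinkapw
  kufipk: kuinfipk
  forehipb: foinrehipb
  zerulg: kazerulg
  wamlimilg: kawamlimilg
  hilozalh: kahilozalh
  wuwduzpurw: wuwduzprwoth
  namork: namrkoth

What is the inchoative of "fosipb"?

fenundiwh and hilozalh both end in -h yet inflect differently (fenundiwhen, kahilozalh), so the final letter is not what conditions the rule; the second-to-last letter is.
"fosipb" has second-to-last letter 'p'. The stems whose second-to-last letter is 'p' (mokapw → moinkapw, kufipk → kuinfipk, forehipb → foinrehipb) insert -in- after the first vowel.
So fosipb → foinsipb.

foinsipb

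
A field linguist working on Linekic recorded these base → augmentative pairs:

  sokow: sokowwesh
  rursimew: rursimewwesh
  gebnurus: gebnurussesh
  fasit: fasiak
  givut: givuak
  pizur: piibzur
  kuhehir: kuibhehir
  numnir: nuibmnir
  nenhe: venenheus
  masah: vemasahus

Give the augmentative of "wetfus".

wetfussesh

gebnurus and givut both have last vowel 'u' yet inflect differently (gebnurussesh, givuak), so the last vowel is not what conditions the rule; the final letter is.
"wetfus" ends in -s. The one such stem in the data (gebnurus → gebnurussesh) doubles the final consonant and adds -esh (as do sokow, rursimew), so the same rule applies.
So wetfus → wetfussesh.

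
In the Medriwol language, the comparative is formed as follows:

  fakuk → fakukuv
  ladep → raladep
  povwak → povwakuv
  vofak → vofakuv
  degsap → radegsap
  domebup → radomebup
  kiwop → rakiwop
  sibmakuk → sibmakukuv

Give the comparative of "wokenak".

sibmakuk and domebup both have last vowel 'u' yet inflect differently (sibmakukuv, radomebup), so the last vowel is not what conditions the rule; the final letter is.
"wokenak" ends in -k. The stems ending in -k (vofak → vofakuv, povwak → povwakuv, sibmakuk → sibmakukuv) add -uv.
The other pattern: stems ending in -p add the prefix ra-.
So wokenak → wokenakuv.

wokenakuv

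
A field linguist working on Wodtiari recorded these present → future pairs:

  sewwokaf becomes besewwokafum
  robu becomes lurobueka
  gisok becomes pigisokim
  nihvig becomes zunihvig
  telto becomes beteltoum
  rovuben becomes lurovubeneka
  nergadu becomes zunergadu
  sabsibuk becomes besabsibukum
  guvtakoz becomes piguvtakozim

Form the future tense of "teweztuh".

beteweztuhum

nergadu and robu both end in -u yet inflect differently (zunergadu, lurobueka), so the final letter is not what conditions the rule; the first letter is.
"teweztuh" begins with t-. The one such stem in the data (telto → beteltoum) adds be- … -um around the stem, so the same rule applies.
So teweztuh → beteweztuhum.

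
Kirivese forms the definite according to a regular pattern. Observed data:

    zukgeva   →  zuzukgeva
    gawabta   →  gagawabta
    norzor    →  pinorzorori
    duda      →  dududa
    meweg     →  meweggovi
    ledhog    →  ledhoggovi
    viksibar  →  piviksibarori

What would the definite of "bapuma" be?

viksibar and gawabta both have last vowel 'a' yet inflect differently (piviksibarori, gagawabta), so the last vowel is not what conditions the rule; the final letter is.
"bapuma" ends in -a. The stems ending in -a (gawabta → gagawabta, zukgeva → zuzukgeva, duda → dududa) repeat the first consonant+vowel as a prefix.
The other patterns: stems ending in -r add pi- … -ori around the stem; stems ending in -g double the final consonant and add -ovi.
So bapuma → babapuma.

babapuma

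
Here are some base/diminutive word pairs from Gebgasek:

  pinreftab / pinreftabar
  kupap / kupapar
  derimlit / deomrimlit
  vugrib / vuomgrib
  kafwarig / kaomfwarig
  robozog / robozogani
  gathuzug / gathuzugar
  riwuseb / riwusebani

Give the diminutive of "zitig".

"zitig" has last vowel 'i'. The stems whose last vowel is 'i' (kafwarig → kaomfwarig, derimlit → deomrimlit, vugrib → vuomgrib) insert -om- after the first vowel.
The other patterns: stems whose last vowel is 'e' or 'o' add -ani; stems whose last vowel is 'a' or 'u' add -ar.
So zitig → ziomtig.

ziomtig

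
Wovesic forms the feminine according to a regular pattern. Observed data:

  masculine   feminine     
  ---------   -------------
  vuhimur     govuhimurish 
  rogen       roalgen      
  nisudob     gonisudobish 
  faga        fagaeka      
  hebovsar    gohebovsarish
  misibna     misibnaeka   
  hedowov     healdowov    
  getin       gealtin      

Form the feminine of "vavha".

vavhaeka

"vavha" ends in -a. The stems ending in -a (faga → fagaeka, misibna → misibnaeka) add -eka.
So vavha → vavhaeka.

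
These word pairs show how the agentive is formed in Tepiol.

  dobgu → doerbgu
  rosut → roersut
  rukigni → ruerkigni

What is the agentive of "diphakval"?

dierphakval

Every pair shown (dobgu → doerbgu, rosut → roersut, rukigni → ruerkigni) follows the same rule: insert -er- after the first vowel.
So diphakval → dierphakval.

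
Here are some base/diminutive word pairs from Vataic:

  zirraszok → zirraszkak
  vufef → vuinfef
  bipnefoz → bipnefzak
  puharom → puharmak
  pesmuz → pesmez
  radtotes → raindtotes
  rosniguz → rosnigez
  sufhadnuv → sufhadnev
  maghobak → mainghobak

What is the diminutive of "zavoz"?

"zavoz" has last vowel 'o'. The stems whose last vowel is 'o' (bipnefoz → bipnefzak, zirraszok → zirraszkak, puharom → puharmak) delete the last vowel and add -ak.
The other patterns: stems whose last vowel is 'u' change the last vowel to 'e'; stems whose last vowel is 'a' or 'e' insert -in- after the first vowel.
So zavoz → zavzak.

zavzak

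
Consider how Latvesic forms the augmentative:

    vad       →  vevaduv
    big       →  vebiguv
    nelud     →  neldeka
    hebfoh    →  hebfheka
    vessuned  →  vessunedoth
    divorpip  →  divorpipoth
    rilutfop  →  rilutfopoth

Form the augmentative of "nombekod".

vad and nelud both end in -d yet inflect differently (vevaduv, neldeka), so the final letter is not what conditions the rule; the number of vowels is.
"nombekod" has 3 vowels. The stems with 3 vowels (vessuned → vessunedoth, divorpip → divorpipoth, rilutfop → rilutfopoth) add -oth.
So nombekod → nombekodoth.

nombekodoth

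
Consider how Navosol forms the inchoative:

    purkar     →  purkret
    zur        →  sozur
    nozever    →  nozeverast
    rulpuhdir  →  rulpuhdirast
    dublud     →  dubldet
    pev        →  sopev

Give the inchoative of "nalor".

nalret

zur and purkar both end in -r yet inflect differently (sozur, purkret), so the final letter is not what conditions the rule; the number of vowels is.
"nalor" has 2 vowels. The stems with 2 vowels (dublud → dubldet, purkar → purkret) delete the last vowel and add -et.
So nalor → nalret.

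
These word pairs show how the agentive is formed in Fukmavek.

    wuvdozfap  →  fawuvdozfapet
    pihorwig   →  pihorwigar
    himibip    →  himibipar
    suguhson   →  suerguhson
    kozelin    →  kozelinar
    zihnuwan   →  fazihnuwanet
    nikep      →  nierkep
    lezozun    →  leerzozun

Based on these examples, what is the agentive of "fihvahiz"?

fihvahizar

himibip and wuvdozfap both end in -p yet inflect differently (himibipar, fawuvdozfapet), so the final letter is not what conditions the rule; the last vowel is.
"fihvahiz" has last vowel 'i'. The stems whose last vowel is 'i' (kozelin → kozelinar, himibip → himibipar, pihorwig → pihorwigar) add -ar.
The other patterns: stems whose last vowel is 'a' add fa- … -et around the stem; stems whose last vowel is 'e', 'o' or 'u' insert -er- after the first vowel.
So fihvahiz → fihvahizar.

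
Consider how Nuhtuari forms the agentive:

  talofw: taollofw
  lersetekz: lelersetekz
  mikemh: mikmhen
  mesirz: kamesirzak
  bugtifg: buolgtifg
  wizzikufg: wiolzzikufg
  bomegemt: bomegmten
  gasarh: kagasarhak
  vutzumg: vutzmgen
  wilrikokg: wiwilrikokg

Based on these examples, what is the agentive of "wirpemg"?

bugtifg and wilrikokg both end in -g yet inflect differently (buolgtifg, wiwilrikokg), so the final letter is not what conditions the rule; the second-to-last letter is.
"wirpemg" has second-to-last letter 'm'. The stems whose second-to-last letter is 'm' (vutzumg → vutzmgen, mikemh → mikmhen, bomegemt → bomegmten) delete the last vowel and add -en.
The other patterns: stems whose second-to-last letter is 'r' add ka- … -ak around the stem; stems whose second-to-last letter is 'f' insert -ol- after the first vowel; stems whose second-to-last letter is 'k' repeat the first consonant+vowel as a prefix.
So wirpemg → wirpmgen.

wirpmgen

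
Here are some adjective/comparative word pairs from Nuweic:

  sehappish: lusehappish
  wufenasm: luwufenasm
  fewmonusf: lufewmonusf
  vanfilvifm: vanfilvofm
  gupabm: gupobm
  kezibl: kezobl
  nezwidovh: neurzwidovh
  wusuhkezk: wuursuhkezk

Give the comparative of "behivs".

nezwidovh and sehappish both end in -h yet inflect differently (neurzwidovh, lusehappish), so the final letter is not what conditions the rule; the second-to-last letter is.
"behivs" has second-to-last letter 'v'. The one such stem in the data (nezwidovh → neurzwidovh) inserts -ur- after the first vowel (as does wusuhkezk), so the same rule applies.
The other patterns: stems whose second-to-last letter is 's' add the prefix lu-; stems whose second-to-last letter is 'b' or 'f' change the last vowel to 'o'.
So behivs → beurhivs.

beurhivs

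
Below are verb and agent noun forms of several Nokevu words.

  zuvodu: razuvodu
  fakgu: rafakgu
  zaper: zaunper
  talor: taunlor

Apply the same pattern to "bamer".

zuvodu and zaper both begin with z- yet inflect differently (razuvodu, zaunper), so the first letter is not what conditions the rule; whether the stem ends in a vowel or a consonant is.
"bamer" ends in a consonant. The stems ending in a consonant (zaper → zaunper, talor → taunlor) insert -un- after the first vowel.
The other pattern: stems ending in a vowel add the prefix ra-.
So bamer → baunmer.

baunmer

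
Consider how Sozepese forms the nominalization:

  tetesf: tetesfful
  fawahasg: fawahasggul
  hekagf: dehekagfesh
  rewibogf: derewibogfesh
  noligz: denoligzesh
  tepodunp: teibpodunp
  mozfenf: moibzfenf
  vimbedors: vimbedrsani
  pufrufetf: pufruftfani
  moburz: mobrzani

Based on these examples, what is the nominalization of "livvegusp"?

livvegusppul

tetesf and hekagf both end in -f yet inflect differently (tetesfful, dehekagfesh), so the final letter is not what conditions the rule; the second-to-last letter is.
"livvegusp" has second-to-last letter 's'. The stems whose second-to-last letter is 's' (tetesf → tetesfful, fawahasg → fawahasggul) double the final consonant and add -ul.
So livvegusp → livvegusppul.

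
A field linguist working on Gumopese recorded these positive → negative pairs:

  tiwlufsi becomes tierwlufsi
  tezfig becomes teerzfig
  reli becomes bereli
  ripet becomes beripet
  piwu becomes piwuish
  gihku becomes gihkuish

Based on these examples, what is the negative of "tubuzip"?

"tubuzip" begins with t-. The stems beginning with t- (tiwlufsi → tierwlufsi, tezfig → teerzfig) insert -er- after the first vowel.
The other patterns: stems beginning with r- add the prefix be-; stems beginning with g- or p- add -ish.
So tubuzip → tuerbuzip.

tuerbuzip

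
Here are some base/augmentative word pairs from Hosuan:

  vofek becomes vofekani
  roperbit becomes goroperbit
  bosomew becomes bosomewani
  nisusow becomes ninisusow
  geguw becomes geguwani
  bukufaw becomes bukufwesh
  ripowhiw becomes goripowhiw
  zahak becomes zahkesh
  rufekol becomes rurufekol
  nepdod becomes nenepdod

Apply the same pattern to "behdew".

ripowhiw and bukufaw both end in -w yet inflect differently (goripowhiw, bukufwesh), so the final letter is not what conditions the rule; the last vowel is.
"behdew" has last vowel 'e'. The stems whose last vowel is 'e' (vofek → vofekani, bosomew → bosomewani) add -ani.
The other patterns: stems whose last vowel is 'i' add the prefix go-; stems whose last vowel is 'a' delete the last vowel and add -esh; stems whose last vowel is 'o' repeat the first consonant+vowel as a prefix.
So behdew → behdewani.

behdewani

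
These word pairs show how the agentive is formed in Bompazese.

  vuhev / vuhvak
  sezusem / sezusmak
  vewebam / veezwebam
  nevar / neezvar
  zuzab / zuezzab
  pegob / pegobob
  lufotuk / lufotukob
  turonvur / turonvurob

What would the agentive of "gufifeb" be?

"gufifeb" has last vowel 'e'. The stems whose last vowel is 'e' (vuhev → vuhvak, sezusem → sezusmak) delete the last vowel and add -ak.
The other patterns: stems whose last vowel is 'a' insert -ez- after the first vowel; stems whose last vowel is 'o' or 'u' add -ob.
So gufifeb → gufifbak.

gufifbak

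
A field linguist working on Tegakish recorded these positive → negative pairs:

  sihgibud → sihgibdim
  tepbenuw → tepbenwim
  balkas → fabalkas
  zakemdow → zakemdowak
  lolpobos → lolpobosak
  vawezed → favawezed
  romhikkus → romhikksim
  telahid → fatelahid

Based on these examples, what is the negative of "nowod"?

romhikkus and lolpobos both end in -s yet inflect differently (romhikksim, lolpobosak), so the final letter is not what conditions the rule; the last vowel is.
"nowod" has last vowel 'o'. The stems whose last vowel is 'o' (lolpobos → lolpobosak, zakemdow → zakemdowak) add -ak.
So nowod → nowodak.

nowodak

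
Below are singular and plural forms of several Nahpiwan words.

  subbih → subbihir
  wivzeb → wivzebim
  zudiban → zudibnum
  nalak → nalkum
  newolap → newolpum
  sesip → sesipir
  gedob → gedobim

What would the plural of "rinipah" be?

riniphum

"rinipah" has last vowel 'a'. The stems whose last vowel is 'a' (newolap → newolpum, nalak → nalkum, zudiban → zudibnum) delete the last vowel and add -um.
So rinipah → riniphum.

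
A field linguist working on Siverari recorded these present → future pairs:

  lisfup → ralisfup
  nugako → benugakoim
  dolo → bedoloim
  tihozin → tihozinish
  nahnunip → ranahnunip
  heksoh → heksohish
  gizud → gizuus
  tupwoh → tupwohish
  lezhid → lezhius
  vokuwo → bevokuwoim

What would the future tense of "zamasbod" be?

"zamasbod" ends in -d. The stems ending in -d (gizud → gizuus, lezhid → lezhius) drop the final letter and add -us.
So zamasbod → zamasbous.

zamasbous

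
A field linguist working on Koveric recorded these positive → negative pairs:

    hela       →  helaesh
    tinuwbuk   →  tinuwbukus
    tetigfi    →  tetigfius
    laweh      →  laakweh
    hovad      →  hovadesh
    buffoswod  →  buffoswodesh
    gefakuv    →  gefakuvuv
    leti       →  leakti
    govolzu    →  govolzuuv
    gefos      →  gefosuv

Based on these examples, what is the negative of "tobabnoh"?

leti and tetigfi both end in -i yet inflect differently (leakti, tetigfius), so the final letter is not what conditions the rule; the first letter is.
"tobabnoh" begins with t-. The stems beginning with t- (tetigfi → tetigfius, tinuwbuk → tinuwbukus) add -us.
The other patterns: stems beginning with g- add -uv; stems beginning with l- insert -ak- after the first vowel; stems beginning with b- or h- add -esh.
So tobabnoh → tobabnohus.

tobabnohus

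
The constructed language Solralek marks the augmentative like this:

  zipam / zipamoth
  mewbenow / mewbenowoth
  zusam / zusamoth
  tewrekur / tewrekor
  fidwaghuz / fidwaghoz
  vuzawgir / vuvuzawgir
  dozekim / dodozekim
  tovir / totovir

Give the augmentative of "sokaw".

tewrekur and vuzawgir both end in -r yet inflect differently (tewrekor, vuvuzawgir), so the final letter is not what conditions the rule; the last vowel is.
"sokaw" has last vowel 'a'. The stems whose last vowel is 'a' (zipam → zipamoth, zusam → zusamoth) add -oth.
The other patterns: stems whose last vowel is 'u' change the last vowel to 'o'; stems whose last vowel is 'i' repeat the first consonant+vowel as a prefix.
So sokaw → sokawoth.

sokawoth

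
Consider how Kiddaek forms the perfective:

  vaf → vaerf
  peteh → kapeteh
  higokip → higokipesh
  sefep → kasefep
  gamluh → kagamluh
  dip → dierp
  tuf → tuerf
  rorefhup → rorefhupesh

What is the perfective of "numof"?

kanumof

dip and sefep both end in -p yet inflect differently (dierp, kasefep), so the final letter is not what conditions the rule; the number of vowels is.
"numof" has 2 vowels. The stems with 2 vowels (gamluh → kagamluh, peteh → kapeteh, sefep → kasefep) add the prefix ka-.
The other patterns: stems with 1 vowel insert -er- after the first vowel; stems with 3 vowels add -esh.
So numof → kanumof.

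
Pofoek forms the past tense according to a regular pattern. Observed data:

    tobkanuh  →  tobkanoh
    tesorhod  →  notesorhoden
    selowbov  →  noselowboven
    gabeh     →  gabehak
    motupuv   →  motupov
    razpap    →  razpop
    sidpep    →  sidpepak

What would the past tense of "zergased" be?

zergasedak

selowbov and motupuv both end in -v yet inflect differently (noselowboven, motupov), so the final letter is not what conditions the rule; the last vowel is.
"zergased" has last vowel 'e'. The stems whose last vowel is 'e' (sidpep → sidpepak, gabeh → gabehak) add -ak.
The other patterns: stems whose last vowel is 'o' add no- … -en around the stem; stems whose last vowel is 'a' or 'u' change the last vowel to 'o'.
So zergased → zergasedak.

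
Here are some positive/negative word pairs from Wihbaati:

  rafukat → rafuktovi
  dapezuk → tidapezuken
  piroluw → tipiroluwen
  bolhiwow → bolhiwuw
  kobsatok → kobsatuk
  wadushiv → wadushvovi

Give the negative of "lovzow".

lovzuw

"lovzow" has last vowel 'o'. The stems whose last vowel is 'o' (bolhiwow → bolhiwuw, kobsatok → kobsatuk) change the last vowel to 'u'.
So lovzow → lovzuw.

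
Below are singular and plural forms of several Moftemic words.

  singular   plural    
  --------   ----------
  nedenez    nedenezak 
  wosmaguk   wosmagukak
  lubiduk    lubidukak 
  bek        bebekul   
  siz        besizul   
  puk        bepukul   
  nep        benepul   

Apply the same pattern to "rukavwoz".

rukavwozak

nedenez and siz both end in -z yet inflect differently (nedenezak, besizul), so the final letter is not what conditions the rule; the number of vowels is.
"rukavwoz" has 3 vowels. The stems with 3 vowels (nedenez → nedenezak, lubiduk → lubidukak, wosmaguk → wosmagukak) add -ak.
The other pattern: stems with 1 vowel add be- … -ul around the stem.
So rukavwoz → rukavwozak.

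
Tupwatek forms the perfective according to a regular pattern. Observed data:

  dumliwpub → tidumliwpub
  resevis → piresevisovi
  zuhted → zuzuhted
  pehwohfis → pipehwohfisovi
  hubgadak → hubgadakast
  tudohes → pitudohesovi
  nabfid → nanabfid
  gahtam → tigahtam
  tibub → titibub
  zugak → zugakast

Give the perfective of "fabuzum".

"fabuzum" ends in -m. The one such stem in the data (gahtam → tigahtam) adds the prefix ti-, so the same rule applies.
So fabuzum → tifabuzum.

tifabuzum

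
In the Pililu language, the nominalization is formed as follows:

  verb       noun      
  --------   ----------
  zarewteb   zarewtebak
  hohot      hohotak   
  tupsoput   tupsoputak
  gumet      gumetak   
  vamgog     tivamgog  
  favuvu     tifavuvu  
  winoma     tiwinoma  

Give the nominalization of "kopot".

kopotak

"kopot" ends in -t. The stems ending in -t (tupsoput → tupsoputak, gumet → gumetak, hohot → hohotak) add -ak.
The other pattern: stems ending in -a, -g or -u add the prefix ti-.
So kopot → kopotak.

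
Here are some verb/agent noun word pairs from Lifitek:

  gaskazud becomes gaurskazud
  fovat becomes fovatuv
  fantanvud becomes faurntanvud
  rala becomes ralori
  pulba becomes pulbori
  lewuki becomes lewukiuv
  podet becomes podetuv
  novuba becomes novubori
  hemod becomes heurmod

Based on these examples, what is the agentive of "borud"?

rala and fovat both have last vowel 'a' yet inflect differently (ralori, fovatuv), so the last vowel is not what conditions the rule; the final letter is.
"borud" ends in -d. The stems ending in -d (hemod → heurmod, fantanvud → faurntanvud, gaskazud → gaurskazud) insert -ur- after the first vowel.
The other patterns: stems ending in -a drop the final letter and add -ori; stems ending in -i or -t add -uv.
So borud → bourrud.

bourrud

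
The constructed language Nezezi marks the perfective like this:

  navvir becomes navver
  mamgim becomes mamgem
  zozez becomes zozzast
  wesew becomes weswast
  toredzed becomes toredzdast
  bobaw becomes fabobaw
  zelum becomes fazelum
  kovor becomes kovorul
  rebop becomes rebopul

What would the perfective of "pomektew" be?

pomektwast

wesew and bobaw both end in -w yet inflect differently (weswast, fabobaw), so the final letter is not what conditions the rule; the last vowel is.
"pomektew" has last vowel 'e'. The stems whose last vowel is 'e' (zozez → zozzast, wesew → weswast, toredzed → toredzdast) delete the last vowel and add -ast.
The other patterns: stems whose last vowel is 'i' change the last vowel to 'e'; stems whose last vowel is 'a' or 'u' add the prefix fa-; stems whose last vowel is 'o' add -ul.
So pomektew → pomektwast.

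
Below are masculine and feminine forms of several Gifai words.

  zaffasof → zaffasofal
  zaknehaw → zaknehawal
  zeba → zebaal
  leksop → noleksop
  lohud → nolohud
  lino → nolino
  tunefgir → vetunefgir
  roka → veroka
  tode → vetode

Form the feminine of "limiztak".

zeba and roka both end in -a yet inflect differently (zebaal, veroka), so the final letter is not what conditions the rule; the first letter is.
"limiztak" begins with l-. The stems beginning with l- (leksop → noleksop, lohud → nolohud, lino → nolino) add the prefix no-.
The other patterns: stems beginning with z- add -al; stems beginning with r- or t- add the prefix ve-.
So limiztak → nolimiztak.

nolimiztak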